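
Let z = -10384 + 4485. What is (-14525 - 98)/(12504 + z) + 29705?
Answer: 196186902/6605 ≈ 29703.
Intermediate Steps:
z = -5899
(-14525 - 98)/(12504 + z) + 29705 = (-14525 - 98)/(12504 - 5899) + 29705 = -14623/6605 + 29705 = 196186902/6605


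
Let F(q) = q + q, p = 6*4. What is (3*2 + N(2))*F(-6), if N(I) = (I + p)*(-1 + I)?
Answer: -384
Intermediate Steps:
p = 24
N(I) = (-1 + I)*(24 + I) (N(I) = (I + 24)*(-1 + I) = (24 + I)*(-1 + I) = (-1 + I)*(24 + I))
F(q) = 2*q
(3*2 + N(2))*F(-6) = (3*2 + (-24 + 2² + 23*2))*(2*(-6)) = (6 + (-24 + 4 + 46))*(-12) = (6 + 26)*(-12) = 32*(-12) = -384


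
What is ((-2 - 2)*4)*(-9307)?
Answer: 148912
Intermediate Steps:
((-2 - 2)*4)*(-9307) = -4*4*(-9307) = -16*(-9307) = 148912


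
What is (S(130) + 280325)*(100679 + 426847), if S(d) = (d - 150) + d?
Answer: 147936753810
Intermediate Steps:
S(d) = -150 + 2*d (S(d) = (-150 + d) + d = -150 + 2*d)
(S(130) + 280325)*(100679 + 426847) = ((-150 + 2*130) + 280325)*(100679 + 426847) = ((-150 + 260) + 280325)*527526 = (110 + 280325)*527526 = 280435*527526 = 147936753810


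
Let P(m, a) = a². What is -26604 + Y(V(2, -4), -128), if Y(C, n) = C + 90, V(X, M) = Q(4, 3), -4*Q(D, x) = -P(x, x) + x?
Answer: -53025/2 ≈ -26513.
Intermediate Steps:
Q(D, x) = -x/4 + x²/4 (Q(D, x) = -(-x² + x)/4 = -(x - x²)/4 = -x/4 + x²/4)
V(X, M) = 3/2 (V(X, M) = (¼)*3*(-1 + 3) = (¼)*3*2 = 3/2)
Y(C, n) = 90 + C
-26604 + Y(V(2, -4), -128) = -26604 + (90 + 3/2) = -26604 + 183/2 = -53025/2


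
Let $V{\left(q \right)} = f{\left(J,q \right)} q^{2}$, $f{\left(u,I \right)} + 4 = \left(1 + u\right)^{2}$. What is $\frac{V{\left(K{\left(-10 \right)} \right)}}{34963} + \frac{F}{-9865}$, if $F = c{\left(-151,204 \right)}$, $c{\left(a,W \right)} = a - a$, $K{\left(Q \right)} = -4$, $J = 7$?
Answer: $\frac{960}{34963} \approx 0.027458$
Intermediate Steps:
$c{\left(a,W \right)} = 0$
$f{\left(u,I \right)} = -4 + \left(1 + u\right)^{2}$
$F = 0$
$V{\left(q \right)} = 60 q^{2}$ ($V{\left(q \right)} = \left(-4 + \left(1 + 7\right)^{2}\right) q^{2} = \left(-4 + 8^{2}\right) q^{2} = \left(-4 + 64\right) q^{2} = 60 q^{2}$)
$\frac{V{\left(K{\left(-10 \right)} \right)}}{34963} + \frac{F}{-9865} = \frac{60 \left(-4\right)^{2}}{34963} + \frac{0}{-9865} = 60 \cdot 16 \cdot \frac{1}{34963} + 0 \left(- \frac{1}{9865}\right) = 960 \cdot \frac{1}{34963} + 0 = \frac{960}{34963} + 0 = \frac{960}{34963}$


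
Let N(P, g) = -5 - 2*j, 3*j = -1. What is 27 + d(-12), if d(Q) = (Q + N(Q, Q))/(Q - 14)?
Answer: 2155/78 ≈ 27.628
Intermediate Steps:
j = -1/3 (j = (1/3)*(-1) = -1/3 ≈ -0.33333)
N(P, g) = -13/3 (N(P, g) = -5 - 2*(-1/3) = -5 + 2/3 = -13/3)
d(Q) = (-13/3 + Q)/(-14 + Q) (d(Q) = (Q - 13/3)/(Q - 14) = (-13/3 + Q)/(-14 + Q))
27 + d(-12) = 27 + (-13/3 - 12)/(-14 - 12) = 27 - 49/3/(-26) = 27 - 1/26*(-49/3) = 27 + 49/78 = 2155/78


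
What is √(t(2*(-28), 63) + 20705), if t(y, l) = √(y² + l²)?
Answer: √(20705 + 7*√145) ≈ 144.18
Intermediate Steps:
t(y, l) = √(l² + y²)
√(t(2*(-28), 63) + 20705) = √(√(63² + (2*(-28))²) + 20705) = √(√(3969 + (-56)²) + 20705) = √(√(3969 + 3136) + 20705) = √(√7105 + 20705) = √(7*√145 + 20705) = √(20705 + 7*√145)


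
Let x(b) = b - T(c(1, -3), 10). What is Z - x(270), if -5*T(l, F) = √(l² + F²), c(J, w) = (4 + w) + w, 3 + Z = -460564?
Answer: -460837 - 2*√26/5 ≈ -4.6084e+5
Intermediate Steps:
Z = -460567 (Z = -3 - 460564 = -460567)
c(J, w) = 4 + 2*w
T(l, F) = -√(F² + l²)/5 (T(l, F) = -√(l² + F²)/5 = -√(F² + l²)/5)
x(b) = b + 2*√26/5 (x(b) = b - (-1)*√(10² + (4 + 2*(-3))²)/5 = b - (-1)*√(100 + (4 - 6)²)/5 = b - (-1)*√(100 + (-2)²)/5 = b - (-1)*√(100 + 4)/5 = b - (-1)*√104/5 = b - (-1)*2*√26/5 = b - (-2)*√26/5 = b + 2*√26/5)
Z - x(270) = -460567 - (270 + 2*√26/5) = -460567 + (-270 - 2*√26/5) = -460837 - 2*√26/5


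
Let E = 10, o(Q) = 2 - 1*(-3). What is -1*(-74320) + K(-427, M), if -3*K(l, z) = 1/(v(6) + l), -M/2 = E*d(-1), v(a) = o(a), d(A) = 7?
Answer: 94089121/1266 ≈ 74320.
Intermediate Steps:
o(Q) = 5 (o(Q) = 2 + 3 = 5)
v(a) = 5
M = -140 (M = -20*7 = -2*70 = -140)
K(l, z) = -1/(3*(5 + l))
-1*(-74320) + K(-427, M) = -1*(-74320) - 1/(15 + 3*(-427)) = 74320 - 1/(15 - 1281) = 74320 - 1/(-1266) = 74320 - 1*(-1/1266) = 74320 + 1/1266 = 94089121/1266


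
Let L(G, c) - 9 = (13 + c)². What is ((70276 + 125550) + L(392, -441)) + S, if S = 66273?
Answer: 445292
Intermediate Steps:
L(G, c) = 9 + (13 + c)²
((70276 + 125550) + L(392, -441)) + S = ((70276 + 125550) + (9 + (13 - 441)²)) + 66273 = (195826 + (9 + (-428)²)) + 66273 = (195826 + (9 + 183184)) + 66273 = (195826 + 183193) + 66273 = 379019 + 66273 = 445292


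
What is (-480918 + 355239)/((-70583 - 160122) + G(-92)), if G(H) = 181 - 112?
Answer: 125679/230636 ≈ 0.54492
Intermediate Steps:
G(H) = 69
(-480918 + 355239)/((-70583 - 160122) + G(-92)) = (-480918 + 355239)/((-70583 - 160122) + 69) = -125679/(-230705 + 69) = -125679/(-230636) = -125679*(-1/230636) = 125679/230636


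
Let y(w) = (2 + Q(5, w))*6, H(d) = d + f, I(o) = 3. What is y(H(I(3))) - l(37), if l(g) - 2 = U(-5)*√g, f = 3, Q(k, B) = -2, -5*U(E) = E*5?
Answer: -2 - 5*√37 ≈ -32.414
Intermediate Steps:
U(E) = -E (U(E) = -E*5/5 = -E)
H(d) = 3 + d (H(d) = d + 3 = 3 + d)
y(w) = 0 (y(w) = (2 - 2)*6 = 0*6 = 0)
l(g) = 2 + 5*√g (l(g) = 2 + (-1*(-5))*√g = 2 + 5*√g)
y(H(I(3))) - l(37) = 0 - (2 + 5*√37) = 0 + (-2 - 5*√37) = -2 - 5*√37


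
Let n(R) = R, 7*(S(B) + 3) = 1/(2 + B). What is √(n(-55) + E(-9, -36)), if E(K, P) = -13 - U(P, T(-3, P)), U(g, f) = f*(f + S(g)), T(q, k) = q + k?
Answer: I*√96643946/238 ≈ 41.306*I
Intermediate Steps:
S(B) = -3 + 1/(7*(2 + B))
T(q, k) = k + q
U(g, f) = f*(f + (-41 - 21*g)/(7*(2 + g)))
E(K, P) = -13 - (-3 + P)*(-41 - 21*P + 7*(-3 + P)*(2 + P))/(7*(2 + P)) (E(K, P) = -13 - (P - 3)*(-41 - 21*P + 7*(P - 3)*(2 + P))/(7*(2 + P)) = -13 - (-3 + P)*(-41 - 21*P + 7*(-3 + P)*(2 + P))/(7*(2 + P)))
√(n(-55) + E(-9, -36)) = √(-55 + (-431 - 92*(-36) - 7*(-36)³ + 49*(-36)²)/(7*(2 - 36))) = √(-55 + (⅐)*(-431 + 3312 - 7*(-46656) + 49*1296)/(-34)) = √(-55 + (⅐)*(-1/34)*(-431 + 3312 + 326592 + 63504)) = √(-55 + (⅐)*(-1/34)*392977) = √(-55 - 392977/238) = √(-406067/238) = I*√96643946/238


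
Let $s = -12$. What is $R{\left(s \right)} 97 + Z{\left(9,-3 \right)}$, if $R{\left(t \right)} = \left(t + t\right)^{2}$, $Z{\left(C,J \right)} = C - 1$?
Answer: $55880$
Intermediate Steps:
$Z{\left(C,J \right)} = -1 + C$ ($Z{\left(C,J \right)} = C - 1 = -1 + C$)
$R{\left(t \right)} = 4 t^{2}$ ($R{\left(t \right)} = \left(2 t\right)^{2} = 4 t^{2}$)
$R{\left(s \right)} 97 + Z{\left(9,-3 \right)} = 4 \left(-12\right)^{2} \cdot 97 + \left(-1 + 9\right) = 4 \cdot 144 \cdot 97 + 8 = 576 \cdot 97 + 8 = 55872 + 8 = 55880$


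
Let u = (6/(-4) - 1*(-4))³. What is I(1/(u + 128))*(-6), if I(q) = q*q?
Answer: -128/440067 ≈ -0.00029086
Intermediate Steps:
u = 125/8 (u = (6*(-¼) + 4)³ = (-3/2 + 4)³ = (5/2)³ = 125/8 ≈ 15.625)
I(q) = q²
I(1/(u + 128))*(-6) = (1/(125/8 + 128))²*(-6) = (1/(1149/8))²*(-6) = (8/1149)²*(-6) = (64/1320201)*(-6) = -128/440067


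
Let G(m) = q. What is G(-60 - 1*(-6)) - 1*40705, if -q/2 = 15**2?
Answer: -41155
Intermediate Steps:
q = -450 (q = -2*15**2 = -2*225 = -450)
G(m) = -450
G(-60 - 1*(-6)) - 1*40705 = -450 - 1*40705 = -450 - 40705 = -41155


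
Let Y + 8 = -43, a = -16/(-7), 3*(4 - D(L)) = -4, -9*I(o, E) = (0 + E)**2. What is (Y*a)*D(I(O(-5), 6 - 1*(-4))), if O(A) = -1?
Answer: -4352/7 ≈ -621.71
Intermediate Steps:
I(o, E) = -E**2/9 (I(o, E) = -(0 + E)**2/9 = -E**2/9)
D(L) = 16/3 (D(L) = 4 - 1/3*(-4) = 4 + 4/3 = 16/3)
a = 16/7 (a = -16*(-1/7) = 16/7 ≈ 2.2857)
Y = -51 (Y = -8 - 43 = -51)
(Y*a)*D(I(O(-5), 6 - 1*(-4))) = -51*16/7*(16/3) = -816/7*16/3 = -4352/7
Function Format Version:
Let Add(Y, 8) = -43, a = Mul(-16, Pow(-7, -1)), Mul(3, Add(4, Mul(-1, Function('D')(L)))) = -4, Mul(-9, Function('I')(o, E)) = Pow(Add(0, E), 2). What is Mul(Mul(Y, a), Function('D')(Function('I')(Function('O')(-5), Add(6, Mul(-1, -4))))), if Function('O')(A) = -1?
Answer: Rational(-4352, 7) ≈ -621.71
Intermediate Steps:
Function('I')(o, E) = Mul(Rational(-1, 9), Pow(E, 2)) (Function('I')(o, E) = Mul(Rational(-1, 9), Pow(Add(0, E), 2)) = Mul(Rational(-1, 9), Pow(E, 2)))
Function('D')(L) = Rational(16, 3) (Function('D')(L) = Add(4, Mul(Rational(-1, 3), -4)) = Add(4, Rational(4, 3)) = Rational(16, 3))
a = Rational(16, 7) (a = Mul(-16, Rational(-1, 7)) = Rational(16, 7) ≈ 2.2857)
Y = -51 (Y = Add(-8, -43) = -51)
Mul(Mul(Y, a), Function('D')(Function('I')(Function('O')(-5), Add(6, Mul(-1, -4))))) = Mul(Mul(-51, Rational(16, 7)), Rational(16, 3)) = Mul(Rational(-816, 7), Rational(16, 3)) = Rational(-4352, 7)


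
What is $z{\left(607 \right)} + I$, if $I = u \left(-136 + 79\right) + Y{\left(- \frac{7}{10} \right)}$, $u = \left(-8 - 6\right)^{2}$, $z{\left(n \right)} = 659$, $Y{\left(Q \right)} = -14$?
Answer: $-10527$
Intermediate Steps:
$u = 196$ ($u = \left(-14\right)^{2} = 196$)
$I = -11186$ ($I = 196 \left(-136 + 79\right) - 14 = 196 \left(-57\right) - 14 = -11172 - 14 = -11186$)
$z{\left(607 \right)} + I = 659 - 11186 = -10527$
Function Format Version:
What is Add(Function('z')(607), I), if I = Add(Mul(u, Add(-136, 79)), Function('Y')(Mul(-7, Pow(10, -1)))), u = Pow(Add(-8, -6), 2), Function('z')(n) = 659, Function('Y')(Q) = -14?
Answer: -10527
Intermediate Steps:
u = 196 (u = Pow(-14, 2) = 196)
I = -11186 (I = Add(Mul(196, Add(-136, 79)), -14) = Add(Mul(196, -57), -14) = Add(-11172, -14) = -11186)
Add(Function('z')(607), I) = Add(659, -11186) = -10527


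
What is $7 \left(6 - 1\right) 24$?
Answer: $840$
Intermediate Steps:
$7 \left(6 - 1\right) 24 = 7 \cdot 5 \cdot 24 = 35 \cdot 24 = 840$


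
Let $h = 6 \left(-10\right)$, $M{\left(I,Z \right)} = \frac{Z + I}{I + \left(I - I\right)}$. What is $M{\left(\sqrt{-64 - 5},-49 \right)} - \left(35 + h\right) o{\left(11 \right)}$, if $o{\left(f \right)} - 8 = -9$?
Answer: $-24 + \frac{49 i \sqrt{69}}{69} \approx -24.0 + 5.8989 i$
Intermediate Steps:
$o{\left(f \right)} = -1$ ($o{\left(f \right)} = 8 - 9 = -1$)
$M{\left(I,Z \right)} = \frac{I + Z}{I}$ ($M{\left(I,Z \right)} = \frac{I + Z}{I + 0} = \frac{I + Z}{I}$)
$h = -60$
$M{\left(\sqrt{-64 - 5},-49 \right)} - \left(35 + h\right) o{\left(11 \right)} = \frac{\sqrt{-64 - 5} - 49}{\sqrt{-64 - 5}} - \left(35 - 60\right) \left(-1\right) = \frac{\sqrt{-69} - 49}{\sqrt{-69}} - \left(-25\right) \left(-1\right) = \frac{i \sqrt{69} - 49}{i \sqrt{69}} - 25 = - \frac{i \sqrt{69}}{69} \left(-49 + i \sqrt{69}\right) - 25 = - \frac{i \sqrt{69} \left(-49 + i \sqrt{69}\right)}{69} - 25 = -25 - \frac{i \sqrt{69} \left(-49 + i \sqrt{69}\right)}{69}$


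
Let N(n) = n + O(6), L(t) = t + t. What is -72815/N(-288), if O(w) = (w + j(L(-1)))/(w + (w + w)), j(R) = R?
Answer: 131067/518 ≈ 253.03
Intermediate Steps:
L(t) = 2*t
O(w) = (-2 + w)/(3*w) (O(w) = (w + 2*(-1))/(w + (w + w)) = (w - 2)/(w + 2*w) = (-2 + w)/((3*w)) = (-2 + w)*(1/(3*w)) = (-2 + w)/(3*w))
N(n) = 2/9 + n (N(n) = n + (1/3)*(-2 + 6)/6 = n + (1/3)*(1/6)*4 = n + 2/9 = 2/9 + n)
-72815/N(-288) = -72815/(2/9 - 288) = -72815/(-2590/9) = -72815*(-9/2590) = 131067/518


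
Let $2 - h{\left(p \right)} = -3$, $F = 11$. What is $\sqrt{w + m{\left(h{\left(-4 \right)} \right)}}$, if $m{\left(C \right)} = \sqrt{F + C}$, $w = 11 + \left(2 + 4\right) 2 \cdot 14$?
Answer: $\sqrt{183} \approx 13.528$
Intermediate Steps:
$h{\left(p \right)} = 5$ ($h{\left(p \right)} = 2 - -3 = 2 + 3 = 5$)
$w = 179$ ($w = 11 + 6 \cdot 2 \cdot 14 = 11 + 12 \cdot 14 = 11 + 168 = 179$)
$m{\left(C \right)} = \sqrt{11 + C}$
$\sqrt{w + m{\left(h{\left(-4 \right)} \right)}} = \sqrt{179 + \sqrt{11 + 5}} = \sqrt{179 + \sqrt{16}} = \sqrt{179 + 4} = \sqrt{183}$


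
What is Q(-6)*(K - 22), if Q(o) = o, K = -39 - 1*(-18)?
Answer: 258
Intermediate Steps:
K = -21 (K = -39 + 18 = -21)
Q(-6)*(K - 22) = -6*(-21 - 22) = -6*(-43) = 258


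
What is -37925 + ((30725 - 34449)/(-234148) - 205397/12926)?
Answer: -28707934551433/756649262 ≈ -37941.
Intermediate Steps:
-37925 + ((30725 - 34449)/(-234148) - 205397/12926) = -37925 + (-3724*(-1/234148) - 205397*1/12926) = -37925 + (931/58537 - 205397/12926) = -37925 - 12011290083/756649262 = -28707934551433/756649262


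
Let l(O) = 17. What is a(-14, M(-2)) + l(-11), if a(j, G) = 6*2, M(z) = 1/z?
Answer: 29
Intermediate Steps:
a(j, G) = 12
a(-14, M(-2)) + l(-11) = 12 + 17 = 29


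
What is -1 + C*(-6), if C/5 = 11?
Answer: -331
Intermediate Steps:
C = 55 (C = 5*11 = 55)
-1 + C*(-6) = -1 + 55*(-6) = -1 - 330 = -331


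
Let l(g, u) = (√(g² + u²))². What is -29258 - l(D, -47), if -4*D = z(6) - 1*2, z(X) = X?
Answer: -31468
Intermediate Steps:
D = -1 (D = -(6 - 1*2)/4 = -(6 - 2)/4 = -¼*4 = -1)
l(g, u) = g² + u²
-29258 - l(D, -47) = -29258 - ((-1)² + (-47)²) = -29258 - (1 + 2209) = -29258 - 1*2210 = -29258 - 2210 = -31468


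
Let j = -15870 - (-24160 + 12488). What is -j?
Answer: 4198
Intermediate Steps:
j = -4198 (j = -15870 - 1*(-11672) = -15870 + 11672 = -4198)
-j = -1*(-4198) = 4198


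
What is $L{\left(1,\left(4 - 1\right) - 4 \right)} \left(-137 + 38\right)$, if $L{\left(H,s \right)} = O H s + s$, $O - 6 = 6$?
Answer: $1287$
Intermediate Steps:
$O = 12$ ($O = 6 + 6 = 12$)
$L{\left(H,s \right)} = s + 12 H s$ ($L{\left(H,s \right)} = 12 H s + s = s + 12 H s$)
$L{\left(1,\left(4 - 1\right) - 4 \right)} \left(-137 + 38\right) = \left(\left(4 - 1\right) - 4\right) \left(1 + 12 \cdot 1\right) \left(-137 + 38\right) = \left(3 - 4\right) \left(1 + 12\right) \left(-99\right) = \left(-1\right) 13 \left(-99\right) = \left(-13\right) \left(-99\right) = 1287$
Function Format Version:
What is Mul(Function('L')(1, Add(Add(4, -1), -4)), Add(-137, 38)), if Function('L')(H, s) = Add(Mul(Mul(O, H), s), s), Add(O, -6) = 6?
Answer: 1287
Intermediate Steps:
O = 12 (O = Add(6, 6) = 12)
Function('L')(H, s) = Add(s, Mul(12, H, s)) (Function('L')(H, s) = Add(Mul(Mul(12, H), s), s) = Add(Mul(12, H, s), s) = Add(s, Mul(12, H, s)))
Mul(Function('L')(1, Add(Add(4, -1), -4)), Add(-137, 38)) = Mul(Mul(Add(Add(4, -1), -4), Add(1, Mul(12, 1))), Add(-137, 38)) = Mul(Mul(Add(3, -4), Add(1, 12)), -99) = Mul(Mul(-1, 13), -99) = Mul(-13, -99) = 1287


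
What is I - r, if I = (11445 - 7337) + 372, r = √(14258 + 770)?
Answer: 4480 - 34*√13 ≈ 4357.4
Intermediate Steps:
r = 34*√13 (r = √15028 = 34*√13 ≈ 122.59)
I = 4480 (I = 4108 + 372 = 4480)
I - r = 4480 - 34*√13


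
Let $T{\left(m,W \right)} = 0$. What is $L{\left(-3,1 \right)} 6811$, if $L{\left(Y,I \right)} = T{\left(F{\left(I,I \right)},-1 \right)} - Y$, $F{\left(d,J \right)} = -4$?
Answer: $20433$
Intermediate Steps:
$L{\left(Y,I \right)} = - Y$ ($L{\left(Y,I \right)} = 0 - Y = - Y$)
$L{\left(-3,1 \right)} 6811 = \left(-1\right) \left(-3\right) 6811 = 3 \cdot 6811 = 20433$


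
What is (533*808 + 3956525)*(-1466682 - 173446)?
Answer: -7195551520192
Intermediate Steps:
(533*808 + 3956525)*(-1466682 - 173446) = (430664 + 3956525)*(-1640128) = 4387189*(-1640128) = -7195551520192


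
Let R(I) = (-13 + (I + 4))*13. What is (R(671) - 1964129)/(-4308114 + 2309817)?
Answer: 651841/666099 ≈ 0.97859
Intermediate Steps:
R(I) = -117 + 13*I (R(I) = (-13 + (4 + I))*13 = (-9 + I)*13 = -117 + 13*I)
(R(671) - 1964129)/(-4308114 + 2309817) = ((-117 + 13*671) - 1964129)/(-4308114 + 2309817) = ((-117 + 8723) - 1964129)/(-1998297) = (8606 - 1964129)*(-1/1998297) = -1955523*(-1/1998297) = 651841/666099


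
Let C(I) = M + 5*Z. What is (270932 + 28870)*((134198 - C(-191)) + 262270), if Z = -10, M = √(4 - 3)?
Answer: 118876589634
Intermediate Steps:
M = 1 (M = √1 = 1)
C(I) = -49 (C(I) = 1 + 5*(-10) = 1 - 50 = -49)
(270932 + 28870)*((134198 - C(-191)) + 262270) = (270932 + 28870)*((134198 - 1*(-49)) + 262270) = 299802*((134198 + 49) + 262270) = 299802*(134247 + 262270) = 299802*396517 = 118876589634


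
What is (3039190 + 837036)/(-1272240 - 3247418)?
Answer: -1938113/2259829 ≈ -0.85764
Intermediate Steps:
(3039190 + 837036)/(-1272240 - 3247418) = 3876226/(-4519658) = 3876226*(-1/4519658) = -1938113/2259829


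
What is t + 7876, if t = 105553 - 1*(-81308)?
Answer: 194737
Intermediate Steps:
t = 186861 (t = 105553 + 81308 = 186861)
t + 7876 = 186861 + 7876 = 194737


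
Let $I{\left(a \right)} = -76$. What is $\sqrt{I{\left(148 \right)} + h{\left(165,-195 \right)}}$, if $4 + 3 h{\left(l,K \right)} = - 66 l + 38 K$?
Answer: $\frac{2 i \sqrt{13899}}{3} \approx 78.596 i$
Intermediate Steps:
$h{\left(l,K \right)} = - \frac{4}{3} - 22 l + \frac{38 K}{3}$ ($h{\left(l,K \right)} = - \frac{4}{3} + \frac{- 66 l + 38 K}{3} = - \frac{4}{3} + \left(- 22 l + \frac{38 K}{3}\right) = - \frac{4}{3} - 22 l + \frac{38 K}{3}$)
$\sqrt{I{\left(148 \right)} + h{\left(165,-195 \right)}} = \sqrt{-76 - \frac{18304}{3}} = \sqrt{- \frac{18532}{3}} = \frac{2 i \sqrt{13899}}{3}$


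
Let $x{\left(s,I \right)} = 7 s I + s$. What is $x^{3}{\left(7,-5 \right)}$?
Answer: $-13481272$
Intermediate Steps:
$x{\left(s,I \right)} = s + 7 I s$ ($x{\left(s,I \right)} = 7 I s + s = s + 7 I s$)
$x^{3}{\left(7,-5 \right)} = \left(7 \left(1 + 7 \left(-5\right)\right)\right)^{3} = \left(7 \left(1 - 35\right)\right)^{3} = \left(7 \left(-34\right)\right)^{3} = \left(-238\right)^{3} = -13481272$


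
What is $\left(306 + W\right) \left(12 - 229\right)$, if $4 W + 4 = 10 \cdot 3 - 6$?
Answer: $-67487$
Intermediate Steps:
$W = 5$ ($W = -1 + \frac{10 \cdot 3 - 6}{4} = -1 + \frac{30 - 6}{4} = -1 + \frac{1}{4} \cdot 24 = -1 + 6 = 5$)
$\left(306 + W\right) \left(12 - 229\right) = \left(306 + 5\right) \left(12 - 229\right) = 311 \left(-217\right) = -67487$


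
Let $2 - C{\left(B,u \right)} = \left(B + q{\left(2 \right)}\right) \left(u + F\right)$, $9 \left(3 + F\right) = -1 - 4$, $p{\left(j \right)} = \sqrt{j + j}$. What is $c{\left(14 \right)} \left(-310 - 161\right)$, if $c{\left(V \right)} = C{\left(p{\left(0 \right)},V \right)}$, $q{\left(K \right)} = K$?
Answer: $\frac{26690}{3} \approx 8896.7$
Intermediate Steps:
$p{\left(j \right)} = \sqrt{2} \sqrt{j}$ ($p{\left(j \right)} = \sqrt{2 j} = \sqrt{2} \sqrt{j}$)
$F = - \frac{32}{9}$ ($F = -3 + \frac{-1 - 4}{9} = -3 + \frac{1}{9} \left(-5\right) = -3 - \frac{5}{9} = - \frac{32}{9} \approx -3.5556$)
$C{\left(B,u \right)} = 2 - \left(2 + B\right) \left(- \frac{32}{9} + u\right)$ ($C{\left(B,u \right)} = 2 - \left(B + 2\right) \left(u - \frac{32}{9}\right) = 2 - \left(2 + B\right) \left(- \frac{32}{9} + u\right)$)
$c{\left(V \right)} = \frac{82}{9} - 2 V$ ($c{\left(V \right)} = \frac{82}{9} - 2 V + \frac{32 \sqrt{2} \sqrt{0}}{9} - \sqrt{2} \sqrt{0} V = \frac{82}{9} - 2 V + \frac{32 \sqrt{2} \cdot 0}{9} - \sqrt{2} \cdot 0 V = \frac{82}{9} - 2 V + \frac{32}{9} \cdot 0 - 0 V = \frac{82}{9} - 2 V + 0 + 0 = \frac{82}{9} - 2 V$)
$c{\left(14 \right)} \left(-310 - 161\right) = \left(\frac{82}{9} - 28\right) \left(-310 - 161\right) = \left(\frac{82}{9} - 28\right) \left(-471\right) = \left(- \frac{170}{9}\right) \left(-471\right) = \frac{26690}{3}$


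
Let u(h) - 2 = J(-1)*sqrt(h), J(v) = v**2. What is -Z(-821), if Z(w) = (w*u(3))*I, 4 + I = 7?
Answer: 4926 + 2463*sqrt(3) ≈ 9192.0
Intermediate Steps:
I = 3 (I = -4 + 7 = 3)
u(h) = 2 + sqrt(h) (u(h) = 2 + (-1)**2*sqrt(h) = 2 + 1*sqrt(h) = 2 + sqrt(h))
Z(w) = 3*w*(2 + sqrt(3)) (Z(w) = (w*(2 + sqrt(3)))*3 = 3*w*(2 + sqrt(3)))
-Z(-821) = -3*(-821)*(2 + sqrt(3)) = -(-4926 - 2463*sqrt(3)) = 4926 + 2463*sqrt(3)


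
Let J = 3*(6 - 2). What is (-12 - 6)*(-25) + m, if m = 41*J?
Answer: 942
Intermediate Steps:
J = 12 (J = 3*4 = 12)
m = 492 (m = 41*12 = 492)
(-12 - 6)*(-25) + m = (-12 - 6)*(-25) + 492 = -18*(-25) + 492 = 450 + 492 = 942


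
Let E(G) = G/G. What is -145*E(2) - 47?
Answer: -192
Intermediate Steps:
E(G) = 1
-145*E(2) - 47 = -145*1 - 47 = -145 - 47 = -192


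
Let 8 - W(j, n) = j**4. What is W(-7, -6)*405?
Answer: -969165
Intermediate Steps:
W(j, n) = 8 - j**4
W(-7, -6)*405 = (8 - 1*(-7)**4)*405 = (8 - 1*2401)*405 = (8 - 2401)*405 = -2393*405 = -969165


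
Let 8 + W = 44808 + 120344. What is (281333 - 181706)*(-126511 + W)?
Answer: 3848889891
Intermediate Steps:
W = 165144 (W = -8 + (44808 + 120344) = -8 + 165152 = 165144)
(281333 - 181706)*(-126511 + W) = (281333 - 181706)*(-126511 + 165144) = 99627*38633 = 3848889891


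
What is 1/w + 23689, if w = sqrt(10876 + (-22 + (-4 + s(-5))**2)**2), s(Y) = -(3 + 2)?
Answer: 23689 + sqrt(293)/2051 ≈ 23689.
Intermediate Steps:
s(Y) = -5 (s(Y) = -1*5 = -5)
w = 7*sqrt(293) (w = sqrt(10876 + (-22 + (-4 - 5)**2)**2) = sqrt(10876 + (-22 + (-9)**2)**2) = sqrt(10876 + (-22 + 81)**2) = sqrt(10876 + 59**2) = sqrt(10876 + 3481) = sqrt(14357) = 7*sqrt(293) ≈ 119.82)
1/w + 23689 = 1/(7*sqrt(293)) + 23689 = sqrt(293)/2051 + 23689 = 23689 + sqrt(293)/2051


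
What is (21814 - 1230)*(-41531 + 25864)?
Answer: -322489528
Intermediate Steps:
(21814 - 1230)*(-41531 + 25864) = 20584*(-15667) = -322489528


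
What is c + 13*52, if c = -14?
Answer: 662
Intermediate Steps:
c + 13*52 = -14 + 13*52 = -14 + 676 = 662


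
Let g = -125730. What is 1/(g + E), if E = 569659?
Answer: 1/443929 ≈ 2.2526e-6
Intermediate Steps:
1/(g + E) = 1/(-125730 + 569659) = 1/443929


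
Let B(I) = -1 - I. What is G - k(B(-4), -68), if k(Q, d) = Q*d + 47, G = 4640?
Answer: 4797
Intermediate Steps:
k(Q, d) = 47 + Q*d
G - k(B(-4), -68) = 4640 - (47 + (-1 - 1*(-4))*(-68)) = 4640 - (47 + (-1 + 4)*(-68)) = 4640 - (47 + 3*(-68)) = 4640 - (47 - 204) = 4640 - 1*(-157) = 4640 + 157 = 4797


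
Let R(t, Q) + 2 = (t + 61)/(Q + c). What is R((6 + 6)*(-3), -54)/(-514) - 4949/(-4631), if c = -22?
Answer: 194147423/180905384 ≈ 1.0732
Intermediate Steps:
R(t, Q) = -2 + (61 + t)/(-22 + Q) (R(t, Q) = -2 + (t + 61)/(Q - 22) = -2 + (61 + t)/(-22 + Q))
R((6 + 6)*(-3), -54)/(-514) - 4949/(-4631) = ((105 + (6 + 6)*(-3) - 2*(-54))/(-22 - 54))/(-514) - 4949/(-4631) = ((105 + 12*(-3) + 108)/(-76))*(-1/514) - 4949*(-1/4631) = -(105 - 36 + 108)/76*(-1/514) + 4949/4631 = -1/76*177*(-1/514) + 4949/4631 = -177/76*(-1/514) + 4949/4631 = 177/39064 + 4949/4631 = 194147423/180905384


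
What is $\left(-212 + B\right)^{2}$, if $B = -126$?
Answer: $114244$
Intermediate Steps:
$\left(-212 + B\right)^{2} = \left(-212 - 126\right)^{2} = \left(-338\right)^{2} = 114244$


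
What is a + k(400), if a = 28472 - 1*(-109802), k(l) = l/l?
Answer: 138275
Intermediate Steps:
k(l) = 1
a = 138274 (a = 28472 + 109802 = 138274)
a + k(400) = 138274 + 1 = 138275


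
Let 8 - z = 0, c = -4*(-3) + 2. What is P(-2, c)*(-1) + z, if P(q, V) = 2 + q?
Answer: 8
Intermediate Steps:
c = 14 (c = 12 + 2 = 14)
z = 8 (z = 8 - 1*0 = 8 + 0 = 8)
P(-2, c)*(-1) + z = (2 - 2)*(-1) + 8 = 0*(-1) + 8 = 0 + 8 = 8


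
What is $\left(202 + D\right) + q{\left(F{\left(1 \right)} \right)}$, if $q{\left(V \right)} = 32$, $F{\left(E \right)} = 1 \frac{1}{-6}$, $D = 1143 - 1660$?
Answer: $-283$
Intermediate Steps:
$D = -517$ ($D = 1143 - 1660 = -517$)
$F{\left(E \right)} = - \frac{1}{6}$ ($F{\left(E \right)} = 1 \left(- \frac{1}{6}\right) = - \frac{1}{6}$)
$\left(202 + D\right) + q{\left(F{\left(1 \right)} \right)} = \left(202 - 517\right) + 32 = -315 + 32 = -283$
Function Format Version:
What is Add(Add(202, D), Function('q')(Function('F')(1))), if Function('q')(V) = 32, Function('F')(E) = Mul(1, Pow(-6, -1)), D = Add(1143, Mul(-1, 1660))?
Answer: -283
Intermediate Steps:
D = -517 (D = Add(1143, -1660) = -517)
Function('F')(E) = Rational(-1, 6) (Function('F')(E) = Mul(1, Rational(-1, 6)) = Rational(-1, 6))
Add(Add(202, D), Function('q')(Function('F')(1))) = Add(Add(202, -517), 32) = Add(-315, 32) = -283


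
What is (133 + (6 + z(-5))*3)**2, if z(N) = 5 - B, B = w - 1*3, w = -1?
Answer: 31684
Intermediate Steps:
B = -4 (B = -1 - 1*3 = -1 - 3 = -4)
z(N) = 9 (z(N) = 5 - 1*(-4) = 5 + 4 = 9)
(133 + (6 + z(-5))*3)**2 = (133 + (6 + 9)*3)**2 = (133 + 15*3)**2 = (133 + 45)**2 = 178**2 = 31684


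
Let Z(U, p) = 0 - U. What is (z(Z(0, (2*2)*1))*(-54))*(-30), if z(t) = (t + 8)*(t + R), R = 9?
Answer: 116640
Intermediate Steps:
Z(U, p) = -U
z(t) = (8 + t)*(9 + t) (z(t) = (t + 8)*(t + 9) = (8 + t)*(9 + t))
(z(Z(0, (2*2)*1))*(-54))*(-30) = ((72 + (-1*0)² + 17*(-1*0))*(-54))*(-30) = ((72 + 0² + 17*0)*(-54))*(-30) = ((72 + 0 + 0)*(-54))*(-30) = (72*(-54))*(-30) = -3888*(-30) = 116640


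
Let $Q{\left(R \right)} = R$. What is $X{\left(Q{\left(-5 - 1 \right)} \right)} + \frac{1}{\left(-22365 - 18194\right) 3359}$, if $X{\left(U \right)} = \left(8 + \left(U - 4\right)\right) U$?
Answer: $\frac{1634852171}{136237681} \approx 12.0$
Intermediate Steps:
$X{\left(U \right)} = U \left(4 + U\right)$ ($X{\left(U \right)} = \left(8 + \left(U - 4\right)\right) U = \left(8 + \left(-4 + U\right)\right) U = \left(4 + U\right) U = U \left(4 + U\right)$)
$X{\left(Q{\left(-5 - 1 \right)} \right)} + \frac{1}{\left(-22365 - 18194\right) 3359} = \left(-5 - 1\right) \left(4 - 6\right) + \frac{1}{\left(-22365 - 18194\right) 3359} = \left(-5 - 1\right) \left(4 - 6\right) + \frac{1}{-22365 - 18194} \cdot \frac{1}{3359} = - 6 \left(4 - 6\right) + \frac{1}{-40559} \cdot \frac{1}{3359} = \left(-6\right) \left(-2\right) - \frac{1}{136237681} = 12 - \frac{1}{136237681} = \frac{1634852171}{136237681}$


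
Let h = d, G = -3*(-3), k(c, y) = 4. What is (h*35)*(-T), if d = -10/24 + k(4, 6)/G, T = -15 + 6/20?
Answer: 343/24 ≈ 14.292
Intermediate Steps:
T = -147/10 (T = -15 + 6*(1/20) = -15 + 3/10 = -147/10 ≈ -14.700)
G = 9
d = 1/36 (d = -10/24 + 4/9 = -10*1/24 + 4*(1/9) = -5/12 + 4/9 = 1/36 ≈ 0.027778)
h = 1/36 ≈ 0.027778
(h*35)*(-T) = ((1/36)*35)*(-1*(-147/10)) = (35/36)*(147/10) = 343/24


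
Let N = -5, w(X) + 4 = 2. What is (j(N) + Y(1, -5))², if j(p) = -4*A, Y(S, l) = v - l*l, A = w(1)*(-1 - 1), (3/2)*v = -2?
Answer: 16129/9 ≈ 1792.1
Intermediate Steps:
w(X) = -2 (w(X) = -4 + 2 = -2)
v = -4/3 (v = (⅔)*(-2) = -4/3 ≈ -1.3333)
A = 4 (A = -2*(-1 - 1) = -2*(-2) = 4)
Y(S, l) = -4/3 - l² (Y(S, l) = -4/3 - l*l = -4/3 - l²)
j(p) = -16 (j(p) = -4*4 = -16)
(j(N) + Y(1, -5))² = (-16 + (-4/3 - 1*(-5)²))² = (-16 + (-4/3 - 1*25))² = (-16 + (-4/3 - 25))² = (-16 - 79/3)² = (-127/3)² = 16129/9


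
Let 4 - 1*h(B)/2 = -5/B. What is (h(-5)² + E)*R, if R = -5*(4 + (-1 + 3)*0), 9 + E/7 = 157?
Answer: -21440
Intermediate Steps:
E = 1036 (E = -63 + 7*157 = -63 + 1099 = 1036)
h(B) = 8 + 10/B (h(B) = 8 - (-10)/B = 8 + 10/B)
R = -20 (R = -5*(4 + 2*0) = -5*(4 + 0) = -5*4 = -20)
(h(-5)² + E)*R = ((8 + 10/(-5))² + 1036)*(-20) = ((8 + 10*(-⅕))² + 1036)*(-20) = ((8 - 2)² + 1036)*(-20) = (6² + 1036)*(-20) = (36 + 1036)*(-20) = 1072*(-20) = -21440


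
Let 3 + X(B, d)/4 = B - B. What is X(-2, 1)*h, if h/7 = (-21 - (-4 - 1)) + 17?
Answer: -84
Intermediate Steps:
X(B, d) = -12 (X(B, d) = -12 + 4*(B - B) = -12 + 4*0 = -12 + 0 = -12)
h = 7 (h = 7*((-21 - (-4 - 1)) + 17) = 7*((-21 - 1*(-5)) + 17) = 7*((-21 + 5) + 17) = 7*(-16 + 17) = 7*1 = 7)
X(-2, 1)*h = -12*7 = -84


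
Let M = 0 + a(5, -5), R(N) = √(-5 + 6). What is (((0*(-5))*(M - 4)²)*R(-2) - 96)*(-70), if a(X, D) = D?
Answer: 6720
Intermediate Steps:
R(N) = 1 (R(N) = √1 = 1)
M = -5 (M = 0 - 5 = -5)
(((0*(-5))*(M - 4)²)*R(-2) - 96)*(-70) = (((0*(-5))*(-5 - 4)²)*1 - 96)*(-70) = ((0*(-9)²)*1 - 96)*(-70) = ((0*81)*1 - 96)*(-70) = (0*1 - 96)*(-70) = (0 - 96)*(-70) = -96*(-70) = 6720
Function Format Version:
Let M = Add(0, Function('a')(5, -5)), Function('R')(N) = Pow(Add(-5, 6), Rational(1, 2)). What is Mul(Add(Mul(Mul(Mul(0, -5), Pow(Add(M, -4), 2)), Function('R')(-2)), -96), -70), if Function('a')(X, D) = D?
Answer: 6720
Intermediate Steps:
Function('R')(N) = 1 (Function('R')(N) = Pow(1, Rational(1, 2)) = 1)
M = -5 (M = Add(0, -5) = -5)
Mul(Add(Mul(Mul(Mul(0, -5), Pow(Add(M, -4), 2)), Function('R')(-2)), -96), -70) = Mul(Add(Mul(Mul(Mul(0, -5), Pow(Add(-5, -4), 2)), 1), -96), -70) = Mul(Add(Mul(Mul(0, Pow(-9, 2)), 1), -96), -70) = Mul(Add(Mul(Mul(0, 81), 1), -96), -70) = Mul(Add(Mul(0, 1), -96), -70) = Mul(Add(0, -96), -70) = Mul(-96, -70) = 6720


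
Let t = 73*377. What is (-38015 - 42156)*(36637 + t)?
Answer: -5143611018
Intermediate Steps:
t = 27521
(-38015 - 42156)*(36637 + t) = (-38015 - 42156)*(36637 + 27521) = -80171*64158 = -5143611018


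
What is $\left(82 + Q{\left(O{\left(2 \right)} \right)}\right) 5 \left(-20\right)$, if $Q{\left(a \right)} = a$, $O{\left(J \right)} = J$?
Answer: $-8400$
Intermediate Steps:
$\left(82 + Q{\left(O{\left(2 \right)} \right)}\right) 5 \left(-20\right) = \left(82 + 2\right) 5 \left(-20\right) = 84 \left(-100\right) = -8400$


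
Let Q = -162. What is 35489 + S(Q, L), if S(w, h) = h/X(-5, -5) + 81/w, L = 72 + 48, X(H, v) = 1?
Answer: 71217/2 ≈ 35609.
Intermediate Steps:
L = 120
S(w, h) = h + 81/w (S(w, h) = h/1 + 81/w = h*1 + 81/w = h + 81/w)
35489 + S(Q, L) = 35489 + (120 + 81/(-162)) = 35489 + (120 + 81*(-1/162)) = 35489 + (120 - 1/2) = 35489 + 239/2 = 71217/2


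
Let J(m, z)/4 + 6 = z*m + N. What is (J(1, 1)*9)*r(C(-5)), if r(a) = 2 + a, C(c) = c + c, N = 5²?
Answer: -5760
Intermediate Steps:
N = 25
C(c) = 2*c
J(m, z) = 76 + 4*m*z (J(m, z) = -24 + 4*(z*m + 25) = -24 + 4*(m*z + 25) = -24 + 4*(25 + m*z) = -24 + (100 + 4*m*z) = 76 + 4*m*z)
(J(1, 1)*9)*r(C(-5)) = ((76 + 4*1*1)*9)*(2 + 2*(-5)) = ((76 + 4)*9)*(2 - 10) = (80*9)*(-8) = 720*(-8) = -5760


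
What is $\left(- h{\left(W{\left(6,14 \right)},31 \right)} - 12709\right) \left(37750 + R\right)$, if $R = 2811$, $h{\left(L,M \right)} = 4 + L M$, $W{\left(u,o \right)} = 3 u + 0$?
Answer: $-538285031$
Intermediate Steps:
$W{\left(u,o \right)} = 3 u$
$\left(- h{\left(W{\left(6,14 \right)},31 \right)} - 12709\right) \left(37750 + R\right) = \left(- (4 + 3 \cdot 6 \cdot 31) - 12709\right) \left(37750 + 2811\right) = \left(- (4 + 18 \cdot 31) - 12709\right) 40561 = \left(- (4 + 558) - 12709\right) 40561 = \left(\left(-1\right) 562 - 12709\right) 40561 = \left(-562 - 12709\right) 40561 = \left(-13271\right) 40561 = -538285031$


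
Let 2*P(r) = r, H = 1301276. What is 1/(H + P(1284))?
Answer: 1/1301918 ≈ 7.6810e-7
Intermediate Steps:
P(r) = r/2
1/(H + P(1284)) = 1/(1301276 + (1/2)*1284) = 1/(1301276 + 642) = 1/1301918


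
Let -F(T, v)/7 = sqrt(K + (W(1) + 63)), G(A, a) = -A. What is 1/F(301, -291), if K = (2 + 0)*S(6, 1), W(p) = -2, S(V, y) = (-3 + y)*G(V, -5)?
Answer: -sqrt(85)/595 ≈ -0.015495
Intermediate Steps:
S(V, y) = -V*(-3 + y) (S(V, y) = (-3 + y)*(-V) = -V*(-3 + y))
K = 24 (K = (2 + 0)*(6*(3 - 1*1)) = 2*(6*(3 - 1)) = 2*(6*2) = 2*12 = 24)
F(T, v) = -7*sqrt(85) (F(T, v) = -7*sqrt(24 + (-2 + 63)) = -7*sqrt(24 + 61) = -7*sqrt(85))
1/F(301, -291) = 1/(-7*sqrt(85)) = -sqrt(85)/595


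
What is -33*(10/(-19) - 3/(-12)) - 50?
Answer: -3107/76 ≈ -40.882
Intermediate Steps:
-33*(10/(-19) - 3/(-12)) - 50 = -33*(10*(-1/19) - 3*(-1/12)) - 50 = -33*(-10/19 + 1/4) - 50 = -33*(-21/76) - 50 = 693/76 - 50 = -3107/76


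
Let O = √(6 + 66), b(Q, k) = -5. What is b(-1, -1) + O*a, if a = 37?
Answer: -5 + 222*√2 ≈ 308.96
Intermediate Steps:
O = 6*√2 (O = √72 = 6*√2 ≈ 8.4853)
b(-1, -1) + O*a = -5 + (6*√2)*37 = -5 + 222*√2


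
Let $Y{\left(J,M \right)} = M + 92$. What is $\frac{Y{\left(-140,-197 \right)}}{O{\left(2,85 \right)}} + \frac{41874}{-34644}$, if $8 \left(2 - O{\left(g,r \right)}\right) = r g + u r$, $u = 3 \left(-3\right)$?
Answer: $- \frac{9114329}{3527914} \approx -2.5835$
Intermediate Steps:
$Y{\left(J,M \right)} = 92 + M$
$u = -9$
$O{\left(g,r \right)} = 2 + \frac{9 r}{8} - \frac{g r}{8}$ ($O{\left(g,r \right)} = 2 - \frac{r g - 9 r}{8} = 2 - \frac{g r - 9 r}{8} = 2 - \frac{- 9 r + g r}{8} = 2 - \left(- \frac{9 r}{8} + \frac{g r}{8}\right) = 2 + \frac{9 r}{8} - \frac{g r}{8}$)
$\frac{Y{\left(-140,-197 \right)}}{O{\left(2,85 \right)}} + \frac{41874}{-34644} = \frac{92 - 197}{2 + \frac{9}{8} \cdot 85 - \frac{1}{4} \cdot 85} + \frac{41874}{-34644} = - \frac{105}{2 + \frac{765}{8} - \frac{85}{4}} + 41874 \left(- \frac{1}{34644}\right) = - \frac{105}{\frac{611}{8}} - \frac{6979}{5774} = \left(-105\right) \frac{8}{611} - \frac{6979}{5774} = - \frac{840}{611} - \frac{6979}{5774} = - \frac{9114329}{3527914}$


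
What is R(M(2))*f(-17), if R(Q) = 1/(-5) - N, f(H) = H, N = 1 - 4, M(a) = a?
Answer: -238/5 ≈ -47.600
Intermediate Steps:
N = -3
R(Q) = 14/5 (R(Q) = 1/(-5) - 1*(-3) = -⅕ + 3 = 14/5)
R(M(2))*f(-17) = (14/5)*(-17) = -238/5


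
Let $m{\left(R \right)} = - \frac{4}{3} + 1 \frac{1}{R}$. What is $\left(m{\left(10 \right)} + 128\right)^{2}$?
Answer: $\frac{14462809}{900} \approx 16070.0$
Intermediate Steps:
$m{\left(R \right)} = - \frac{4}{3} + \frac{1}{R}$ ($m{\left(R \right)} = \left(-4\right) \frac{1}{3} + \frac{1}{R} = - \frac{4}{3} + \frac{1}{R}$)
$\left(m{\left(10 \right)} + 128\right)^{2} = \left(\left(- \frac{4}{3} + \frac{1}{10}\right) + 128\right)^{2} = \left(- \frac{37}{30} + 128\right)^{2} = \left(\frac{3803}{30}\right)^{2} = \frac{14462809}{900}$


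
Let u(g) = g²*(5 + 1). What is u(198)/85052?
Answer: 5346/1933 ≈ 2.7656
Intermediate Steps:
u(g) = 6*g² (u(g) = g²*6 = 6*g²)
u(198)/85052 = (6*198²)/85052 = (6*39204)*(1/85052) = 235224*(1/85052) = 5346/1933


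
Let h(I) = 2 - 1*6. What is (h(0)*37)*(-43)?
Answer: 6364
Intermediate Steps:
h(I) = -4 (h(I) = 2 - 6 = -4)
(h(0)*37)*(-43) = -4*37*(-43) = -148*(-43) = 6364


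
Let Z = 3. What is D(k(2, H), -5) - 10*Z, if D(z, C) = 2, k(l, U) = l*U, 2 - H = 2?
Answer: -28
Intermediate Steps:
H = 0 (H = 2 - 1*2 = 2 - 2 = 0)
k(l, U) = U*l
D(k(2, H), -5) - 10*Z = 2 - 10*3 = 2 - 30 = -28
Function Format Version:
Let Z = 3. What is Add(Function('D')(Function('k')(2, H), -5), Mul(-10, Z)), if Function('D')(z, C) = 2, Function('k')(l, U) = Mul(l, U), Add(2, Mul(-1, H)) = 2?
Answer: -28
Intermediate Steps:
H = 0 (H = Add(2, Mul(-1, 2)) = Add(2, -2) = 0)
Function('k')(l, U) = Mul(U, l)
Add(Function('D')(Function('k')(2, H), -5), Mul(-10, Z)) = Add(2, Mul(-10, 3)) = Add(2, -30) = -28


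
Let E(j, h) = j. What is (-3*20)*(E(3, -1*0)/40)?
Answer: -9/2 ≈ -4.5000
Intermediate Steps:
(-3*20)*(E(3, -1*0)/40) = (-3*20)*(3/40) = -180/40 = -60*3/40 = -9/2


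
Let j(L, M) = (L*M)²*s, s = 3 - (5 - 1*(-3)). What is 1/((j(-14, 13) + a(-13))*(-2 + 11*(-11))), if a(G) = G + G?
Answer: 1/20374458 ≈ 4.9081e-8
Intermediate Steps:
a(G) = 2*G
s = -5 (s = 3 - (5 + 3) = 3 - 1*8 = 3 - 8 = -5)
j(L, M) = -5*L²*M² (j(L, M) = (L*M)²*(-5) = (L²*M²)*(-5) = -5*L²*M²)
1/((j(-14, 13) + a(-13))*(-2 + 11*(-11))) = 1/((-5*(-14)²*13² + 2*(-13))*(-2 + 11*(-11))) = 1/((-5*196*169 - 26)*(-2 - 121)) = 1/((-165620 - 26)*(-123)) = 1/(-165646*(-123)) = 1/20374458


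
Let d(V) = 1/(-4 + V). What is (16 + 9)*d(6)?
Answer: 25/2 ≈ 12.500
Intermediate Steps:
(16 + 9)*d(6) = (16 + 9)/(-4 + 6) = 25/2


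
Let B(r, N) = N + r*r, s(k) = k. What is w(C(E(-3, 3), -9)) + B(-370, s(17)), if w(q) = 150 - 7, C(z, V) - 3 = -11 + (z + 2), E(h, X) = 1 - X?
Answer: 137060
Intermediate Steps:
B(r, N) = N + r²
C(z, V) = -6 + z (C(z, V) = 3 + (-11 + (z + 2)) = 3 + (-11 + (2 + z)) = 3 + (-9 + z) = -6 + z)
w(q) = 143
w(C(E(-3, 3), -9)) + B(-370, s(17)) = 143 + (17 + (-370)²) = 143 + (17 + 136900) = 143 + 136917 = 137060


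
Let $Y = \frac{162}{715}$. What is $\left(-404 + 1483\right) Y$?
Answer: $\frac{13446}{55} \approx 244.47$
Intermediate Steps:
$Y = \frac{162}{715}$ ($Y = 162 \cdot \frac{1}{715} = \frac{162}{715} \approx 0.22657$)
$\left(-404 + 1483\right) Y = \left(-404 + 1483\right) \frac{162}{715} = 1079 \cdot \frac{162}{715} = \frac{13446}{55}$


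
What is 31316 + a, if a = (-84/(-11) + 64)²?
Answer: 4410180/121 ≈ 36448.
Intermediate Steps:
a = 620944/121 (a = (-84*(-1/11) + 64)² = (84/11 + 64)² = (788/11)² = 620944/121 ≈ 5131.8)
31316 + a = 31316 + 620944/121 = 4410180/121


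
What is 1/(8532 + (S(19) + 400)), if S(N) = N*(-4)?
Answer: 1/8856 ≈ 0.00011292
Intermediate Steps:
S(N) = -4*N
1/(8532 + (S(19) + 400)) = 1/(8532 + (-4*19 + 400)) = 1/(8532 + (-76 + 400)) = 1/(8532 + 324) = 1/8856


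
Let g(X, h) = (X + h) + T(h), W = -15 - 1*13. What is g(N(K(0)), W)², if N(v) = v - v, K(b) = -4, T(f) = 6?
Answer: 484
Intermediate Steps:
N(v) = 0
W = -28 (W = -15 - 13 = -28)
g(X, h) = 6 + X + h (g(X, h) = (X + h) + 6 = 6 + X + h)
g(N(K(0)), W)² = (6 + 0 - 28)² = (-22)² = 484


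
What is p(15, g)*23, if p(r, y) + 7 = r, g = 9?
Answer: 184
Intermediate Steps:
p(r, y) = -7 + r
p(15, g)*23 = (-7 + 15)*23 = 8*23 = 184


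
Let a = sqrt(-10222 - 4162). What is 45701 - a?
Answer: 45701 - 4*I*sqrt(899) ≈ 45701.0 - 119.93*I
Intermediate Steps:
a = 4*I*sqrt(899) (a = sqrt(-14384) = 4*I*sqrt(899) ≈ 119.93*I)
45701 - a = 45701 - 4*I*sqrt(899)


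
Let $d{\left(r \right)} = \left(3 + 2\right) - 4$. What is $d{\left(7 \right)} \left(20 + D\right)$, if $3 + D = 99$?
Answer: $116$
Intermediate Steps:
$D = 96$ ($D = -3 + 99 = 96$)
$d{\left(r \right)} = 1$ ($d{\left(r \right)} = 5 - 4 = 1$)
$d{\left(7 \right)} \left(20 + D\right) = 1 \left(20 + 96\right) = 1 \cdot 116 = 116$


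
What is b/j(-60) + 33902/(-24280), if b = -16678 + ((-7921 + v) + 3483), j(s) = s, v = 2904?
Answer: 11003831/36420 ≈ 302.14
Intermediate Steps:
b = -18212 (b = -16678 + ((-7921 + 2904) + 3483) = -16678 + (-5017 + 3483) = -16678 - 1534 = -18212)
b/j(-60) + 33902/(-24280) = -18212/(-60) + 33902/(-24280) = -18212*(-1/60) + 33902*(-1/24280) = 4553/15 - 16951/12140 = 11003831/36420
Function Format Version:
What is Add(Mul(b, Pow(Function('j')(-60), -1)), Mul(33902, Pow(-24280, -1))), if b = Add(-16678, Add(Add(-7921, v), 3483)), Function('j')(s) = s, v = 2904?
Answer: Rational(11003831, 36420) ≈ 302.14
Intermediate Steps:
b = -18212 (b = Add(-16678, Add(Add(-7921, 2904), 3483)) = Add(-16678, Add(-5017, 3483)) = Add(-16678, -1534) = -18212)
Add(Mul(b, Pow(Function('j')(-60), -1)), Mul(33902, Pow(-24280, -1))) = Add(Mul(-18212, Pow(-60, -1)), Mul(33902, Pow(-24280, -1))) = Add(Mul(-18212, Rational(-1, 60)), Mul(33902, Rational(-1, 24280))) = Add(Rational(4553, 15), Rational(-16951, 12140)) = Rational(11003831, 36420)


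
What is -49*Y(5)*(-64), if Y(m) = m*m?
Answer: 78400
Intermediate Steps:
Y(m) = m²
-49*Y(5)*(-64) = -49*5²*(-64) = -49*25*(-64) = -1225*(-64) = 78400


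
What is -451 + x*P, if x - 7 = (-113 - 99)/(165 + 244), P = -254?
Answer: -857813/409 ≈ -2097.3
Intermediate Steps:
x = 2651/409 (x = 7 + (-113 - 99)/(165 + 244) = 7 - 212/409 = 2651/409 ≈ 6.4817)
-451 + x*P = -451 + (2651/409)*(-254) = -451 - 673354/409 = -857813/409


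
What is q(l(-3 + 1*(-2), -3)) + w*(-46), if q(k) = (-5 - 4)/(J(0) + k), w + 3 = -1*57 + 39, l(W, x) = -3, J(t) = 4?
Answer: 957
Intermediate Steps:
w = -21 (w = -3 + (-1*57 + 39) = -3 + (-57 + 39) = -3 - 18 = -21)
q(k) = -9/(4 + k) (q(k) = (-5 - 4)/(4 + k) = -9/(4 + k))
q(l(-3 + 1*(-2), -3)) + w*(-46) = -9/(4 - 3) - 21*(-46) = -9/1 + 966 = -9*1 + 966 = -9 + 966 = 957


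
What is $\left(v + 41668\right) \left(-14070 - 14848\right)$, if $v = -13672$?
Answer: $-809588328$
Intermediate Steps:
$\left(v + 41668\right) \left(-14070 - 14848\right) = \left(-13672 + 41668\right) \left(-14070 - 14848\right) = 27996 \left(-28918\right) = -809588328$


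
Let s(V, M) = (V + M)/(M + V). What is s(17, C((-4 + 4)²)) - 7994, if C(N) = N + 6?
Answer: -7993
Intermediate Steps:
C(N) = 6 + N
s(V, M) = 1 (s(V, M) = (M + V)/(M + V) = 1)
s(17, C((-4 + 4)²)) - 7994 = 1 - 7994 = -7993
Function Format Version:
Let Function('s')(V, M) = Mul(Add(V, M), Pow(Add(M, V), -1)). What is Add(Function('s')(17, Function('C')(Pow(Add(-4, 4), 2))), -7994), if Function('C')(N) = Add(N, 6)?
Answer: -7993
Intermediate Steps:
Function('C')(N) = Add(6, N)
Function('s')(V, M) = 1 (Function('s')(V, M) = Mul(Add(M, V), Pow(Add(M, V), -1)) = 1)
Add(Function('s')(17, Function('C')(Pow(Add(-4, 4), 2))), -7994) = Add(1, -7994) = -7993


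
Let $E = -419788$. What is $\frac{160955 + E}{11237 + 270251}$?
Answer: $- \frac{258833}{281488} \approx -0.91952$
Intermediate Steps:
$\frac{160955 + E}{11237 + 270251} = \frac{160955 - 419788}{11237 + 270251} = - \frac{258833}{281488}$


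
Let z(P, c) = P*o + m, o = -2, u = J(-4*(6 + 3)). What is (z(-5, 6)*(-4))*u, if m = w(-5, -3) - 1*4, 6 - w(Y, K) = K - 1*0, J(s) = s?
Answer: 2160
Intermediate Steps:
w(Y, K) = 6 - K (w(Y, K) = 6 - (K - 1*0) = 6 - (K + 0) = 6 - K)
u = -36 (u = -4*(6 + 3) = -4*9 = -36)
m = 5 (m = (6 - 1*(-3)) - 1*4 = (6 + 3) - 4 = 9 - 4 = 5)
z(P, c) = 5 - 2*P (z(P, c) = P*(-2) + 5 = -2*P + 5 = 5 - 2*P)
(z(-5, 6)*(-4))*u = ((5 - 2*(-5))*(-4))*(-36) = ((5 + 10)*(-4))*(-36) = (15*(-4))*(-36) = -60*(-36) = 2160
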